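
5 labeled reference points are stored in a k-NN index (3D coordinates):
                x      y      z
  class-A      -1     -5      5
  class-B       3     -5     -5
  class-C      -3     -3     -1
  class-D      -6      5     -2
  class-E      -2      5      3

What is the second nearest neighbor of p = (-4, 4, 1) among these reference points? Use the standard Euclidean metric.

class-D

Since √ is increasing, it suffices to compare squared distances:
d²(p, class-A) = (-4−(-1))² + (4−(-5))² + (1−5)² = 9 + 81 + 16 = 106
d²(p, class-B) = (-4−3)² + (4−(-5))² + (1−(-5))² = 49 + 81 + 36 = 166
d²(p, class-C) = (-4−(-3))² + (4−(-3))² + (1−(-1))² = 1 + 49 + 4 = 54
d²(p, class-D) = (-4−(-6))² + (4−5)² + (1−(-2))² = 4 + 1 + 9 = 14
d²(p, class-E) = (-4−(-2))² + (4−5)² + (1−3)² = 4 + 1 + 4 = 9
Sorted ascending: class-E, class-D, class-C, … — the second-nearest is class-D.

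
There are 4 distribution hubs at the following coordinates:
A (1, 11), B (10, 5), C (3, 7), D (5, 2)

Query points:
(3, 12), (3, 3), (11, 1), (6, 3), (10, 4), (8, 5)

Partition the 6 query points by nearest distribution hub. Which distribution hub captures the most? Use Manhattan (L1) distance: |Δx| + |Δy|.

(3, 12) — d to each: A:3, B:14, C:5, D:12 → nearest is A
(3, 3) — d to each: A:10, B:9, C:4, D:3 → nearest is D
(11, 1) — d to each: A:20, B:5, C:14, D:7 → nearest is B
(6, 3) — d to each: A:13, B:6, C:7, D:2 → nearest is D
(10, 4) — d to each: A:16, B:1, C:10, D:7 → nearest is B
(8, 5) — d to each: A:13, B:2, C:7, D:6 → nearest is B
Tally — A:1, B:3, D:2. B captures the most (3).

B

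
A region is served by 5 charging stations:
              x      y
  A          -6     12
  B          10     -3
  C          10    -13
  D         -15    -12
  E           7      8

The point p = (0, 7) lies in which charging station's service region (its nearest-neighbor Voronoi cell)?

E

Compare squared distances (the ordering matches that of the actual distances):
|pA|² = 36 + 25 = 61
|pB|² = 100 + 100 = 200
|pC|² = 100 + 400 = 500
|pD|² = 225 + 361 = 586
|pE|² = 49 + 1 = 50
Minimum is at E.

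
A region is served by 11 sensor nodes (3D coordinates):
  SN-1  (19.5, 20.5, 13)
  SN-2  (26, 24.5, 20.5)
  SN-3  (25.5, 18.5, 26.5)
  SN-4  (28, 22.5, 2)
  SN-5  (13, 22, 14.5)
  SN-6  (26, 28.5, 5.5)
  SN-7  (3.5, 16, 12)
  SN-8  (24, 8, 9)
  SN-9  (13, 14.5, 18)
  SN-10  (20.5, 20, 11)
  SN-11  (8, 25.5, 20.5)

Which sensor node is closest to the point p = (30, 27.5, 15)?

SN-2

Since √ is increasing, it suffices to compare squared distances:
d²(p, SN-1) = 110.25 + 49 + 4 = 163.25
d²(p, SN-2) = 16 + 9 + 30.25 = 55.25
d²(p, SN-3) = 20.25 + 81 + 132.25 = 233.5
d²(p, SN-4) = 4 + 25 + 169 = 198
d²(p, SN-5) = 289 + 30.25 + 0.25 = 319.5
d²(p, SN-6) = 16 + 1 + 90.25 = 107.25
d²(p, SN-7) = 702.25 + 132.25 + 9 = 843.5
d²(p, SN-8) = 36 + 380.25 + 36 = 452.25
d²(p, SN-9) = 289 + 169 + 9 = 467
d²(p, SN-10) = 90.25 + 56.25 + 16 = 162.5
d²(p, SN-11) = 484 + 4 + 30.25 = 518.25
Minimum is at SN-2.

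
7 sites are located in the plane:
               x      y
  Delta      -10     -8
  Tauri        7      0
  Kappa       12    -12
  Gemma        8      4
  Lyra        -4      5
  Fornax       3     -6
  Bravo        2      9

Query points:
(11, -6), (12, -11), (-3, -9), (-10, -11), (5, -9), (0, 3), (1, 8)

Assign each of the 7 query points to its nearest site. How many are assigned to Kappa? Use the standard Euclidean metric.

2

(11, -6) — d² to each: Delta:445, Tauri:52, Kappa:37, Gemma:109, Lyra:346, Fornax:64, Bravo:306 → nearest is Kappa
(12, -11) — d² to each: Delta:493, Tauri:146, Kappa:1, Gemma:241, Lyra:512, Fornax:106, Bravo:500 → nearest is Kappa
(-3, -9) — d² to each: Delta:50, Tauri:181, Kappa:234, Gemma:290, Lyra:197, Fornax:45, Bravo:349 → nearest is Fornax
(-10, -11) — d² to each: Delta:9, Tauri:410, Kappa:485, Gemma:549, Lyra:292, Fornax:194, Bravo:544 → nearest is Delta
(5, -9) — d² to each: Delta:226, Tauri:85, Kappa:58, Gemma:178, Lyra:277, Fornax:13, Bravo:333 → nearest is Fornax
(0, 3) — d² to each: Delta:221, Tauri:58, Kappa:369, Gemma:65, Lyra:20, Fornax:90, Bravo:40 → nearest is Lyra
(1, 8) — d² to each: Delta:377, Tauri:100, Kappa:521, Gemma:65, Lyra:34, Fornax:200, Bravo:2 → nearest is Bravo
2 of the 7 points have Kappa as nearest.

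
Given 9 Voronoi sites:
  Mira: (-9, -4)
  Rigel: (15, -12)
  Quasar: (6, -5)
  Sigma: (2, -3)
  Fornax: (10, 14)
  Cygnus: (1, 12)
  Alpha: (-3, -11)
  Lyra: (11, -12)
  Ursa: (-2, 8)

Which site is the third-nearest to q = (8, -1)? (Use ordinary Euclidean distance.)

Since √ is increasing, it suffices to compare squared distances:
d²(q, Mira) = (8−(-9))² + (-1−(-4))² = 289 + 9 = 298
d²(q, Rigel) = (8−15)² + (-1−(-12))² = 49 + 121 = 170
d²(q, Quasar) = (8−6)² + (-1−(-5))² = 4 + 16 = 20
d²(q, Sigma) = (8−2)² + (-1−(-3))² = 36 + 4 = 40
d²(q, Fornax) = (8−10)² + (-1−14)² = 4 + 225 = 229
d²(q, Cygnus) = (8−1)² + (-1−12)² = 49 + 169 = 218
d²(q, Alpha) = (8−(-3))² + (-1−(-11))² = 121 + 100 = 221
d²(q, Lyra) = (8−11)² + (-1−(-12))² = 9 + 121 = 130
d²(q, Ursa) = (8−(-2))² + (-1−8)² = 100 + 81 = 181
Sorted ascending: Quasar, Sigma, Lyra, Rigel, … — the third-nearest is Lyra.

Lyra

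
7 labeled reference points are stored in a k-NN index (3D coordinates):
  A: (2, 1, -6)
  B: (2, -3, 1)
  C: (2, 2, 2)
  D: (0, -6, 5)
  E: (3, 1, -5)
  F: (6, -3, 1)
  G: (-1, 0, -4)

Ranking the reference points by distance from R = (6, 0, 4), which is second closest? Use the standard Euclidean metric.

C

Squared Euclidean distances:
|RA|² = 16 + 1 + 100 = 117
|RB|² = 16 + 9 + 9 = 34
|RC|² = 16 + 4 + 4 = 24
|RD|² = 36 + 36 + 1 = 73
|RE|² = 9 + 1 + 81 = 91
|RF|² = 0 + 9 + 9 = 18
|RG|² = 49 + 0 + 64 = 113
Sorted ascending: F, C, B, … — the second-nearest is C.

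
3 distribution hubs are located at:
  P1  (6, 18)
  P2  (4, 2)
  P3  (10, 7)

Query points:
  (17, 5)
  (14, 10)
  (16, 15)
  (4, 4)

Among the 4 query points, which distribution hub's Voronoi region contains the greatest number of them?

P3

(17, 5) — d² to each: P1:290, P2:178, P3:53 → nearest is P3
(14, 10) — d² to each: P1:128, P2:164, P3:25 → nearest is P3
(16, 15) — d² to each: P1:109, P2:313, P3:100 → nearest is P3
(4, 4) — d² to each: P1:200, P2:4, P3:45 → nearest is P2
Tally — P2:1, P3:3. P3 captures the most (3).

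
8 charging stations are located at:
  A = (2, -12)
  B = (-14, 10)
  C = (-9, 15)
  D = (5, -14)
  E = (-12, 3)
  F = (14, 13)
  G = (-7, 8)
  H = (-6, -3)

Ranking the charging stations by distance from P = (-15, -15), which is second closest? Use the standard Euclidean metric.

Since √ is increasing, it suffices to compare squared distances:
|PA|² = (-15−2)² + (-15−(-12))² = 289 + 9 = 298
|PB|² = (-15−(-14))² + (-15−10)² = 1 + 625 = 626
|PC|² = (-15−(-9))² + (-15−15)² = 36 + 900 = 936
|PD|² = (-15−5)² + (-15−(-14))² = 400 + 1 = 401
|PE|² = (-15−(-12))² + (-15−3)² = 9 + 324 = 333
|PF|² = (-15−14)² + (-15−13)² = 841 + 784 = 1625
|PG|² = (-15−(-7))² + (-15−8)² = 64 + 529 = 593
|PH|² = (-15−(-6))² + (-15−(-3))² = 81 + 144 = 225
Sorted ascending: H, A, E, … — the second-nearest is A.

A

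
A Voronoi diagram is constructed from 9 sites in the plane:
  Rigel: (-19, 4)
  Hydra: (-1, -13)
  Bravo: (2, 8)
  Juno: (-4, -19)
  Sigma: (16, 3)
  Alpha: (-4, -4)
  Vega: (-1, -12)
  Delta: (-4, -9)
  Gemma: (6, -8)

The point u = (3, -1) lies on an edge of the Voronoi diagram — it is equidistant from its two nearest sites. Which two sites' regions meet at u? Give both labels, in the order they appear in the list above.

Squared distances from u to each site:
d²(u, Rigel) = 484 + 25 = 509
d²(u, Hydra) = 16 + 144 = 160
d²(u, Bravo) = 1 + 81 = 82
d²(u, Juno) = 49 + 324 = 373
d²(u, Sigma) = 169 + 16 = 185
d²(u, Alpha) = 49 + 9 = 58
d²(u, Vega) = 16 + 121 = 137
d²(u, Delta) = 49 + 64 = 113
d²(u, Gemma) = 9 + 49 = 58
u is equidistant from Alpha and Gemma (both at squared distance 58), and every other site is strictly farther — so u lies on the Alpha–Gemma Voronoi edge.

Alpha and Gemma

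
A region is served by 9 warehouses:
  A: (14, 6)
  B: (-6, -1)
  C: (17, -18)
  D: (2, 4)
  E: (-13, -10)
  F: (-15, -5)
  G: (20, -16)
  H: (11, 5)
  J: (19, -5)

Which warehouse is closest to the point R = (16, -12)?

G

Squared Euclidean distances:
|RA|² = (16−14)² + (-12−6)² = 4 + 324 = 328
|RB|² = (16−(-6))² + (-12−(-1))² = 484 + 121 = 605
|RC|² = (16−17)² + (-12−(-18))² = 1 + 36 = 37
|RD|² = (16−2)² + (-12−4)² = 196 + 256 = 452
|RE|² = (16−(-13))² + (-12−(-10))² = 841 + 4 = 845
|RF|² = (16−(-15))² + (-12−(-5))² = 961 + 49 = 1010
|RG|² = (16−20)² + (-12−(-16))² = 16 + 16 = 32
|RH|² = (16−11)² + (-12−5)² = 25 + 289 = 314
|RJ|² = (16−19)² + (-12−(-5))² = 9 + 49 = 58
The smallest is to G, so R lies in the Voronoi region of G.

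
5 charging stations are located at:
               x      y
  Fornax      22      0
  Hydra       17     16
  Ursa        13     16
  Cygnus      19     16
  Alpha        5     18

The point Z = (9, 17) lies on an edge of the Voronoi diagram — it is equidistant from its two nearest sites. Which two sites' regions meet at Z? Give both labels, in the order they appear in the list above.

Squared distances from Z to each site:
d²(Z, Fornax) = 169 + 289 = 458
d²(Z, Hydra) = 64 + 1 = 65
d²(Z, Ursa) = 16 + 1 = 17
d²(Z, Cygnus) = 100 + 1 = 101
d²(Z, Alpha) = 16 + 1 = 17
Z is equidistant from Ursa and Alpha (both at squared distance 17), and every other site is strictly farther — so Z lies on the Ursa–Alpha Voronoi edge.

Ursa and Alpha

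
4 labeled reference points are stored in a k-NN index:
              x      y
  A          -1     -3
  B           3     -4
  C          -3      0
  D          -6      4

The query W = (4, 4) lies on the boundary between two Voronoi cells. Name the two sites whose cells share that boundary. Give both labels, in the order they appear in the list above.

Squared distances from W to each site:
|WA|² = (4−(-1))² + (4−(-3))² = 25 + 49 = 74
|WB|² = (4−3)² + (4−(-4))² = 1 + 64 = 65
|WC|² = (4−(-3))² + (4−0)² = 49 + 16 = 65
|WD|² = (4−(-6))² + (4−4)² = 100 + 0 = 100
W is equidistant from B and C (both at squared distance 65), and every other site is strictly farther — so W lies on the B–C Voronoi edge.

B and C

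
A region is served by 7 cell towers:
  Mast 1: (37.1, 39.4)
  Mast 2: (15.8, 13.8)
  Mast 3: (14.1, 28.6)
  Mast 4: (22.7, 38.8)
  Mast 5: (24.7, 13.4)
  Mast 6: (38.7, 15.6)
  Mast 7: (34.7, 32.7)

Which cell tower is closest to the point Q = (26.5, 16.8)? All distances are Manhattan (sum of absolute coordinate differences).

Mast 5

d(Q, Mast 1) = |26.5−37.1| + |16.8−39.4| = 10.6 + 22.6 = 33.2
d(Q, Mast 2) = |26.5−15.8| + |16.8−13.8| = 10.7 + 3 = 13.7
d(Q, Mast 3) = |26.5−14.1| + |16.8−28.6| = 12.4 + 11.8 = 24.2
d(Q, Mast 4) = |26.5−22.7| + |16.8−38.8| = 3.8 + 22 = 25.8
d(Q, Mast 5) = |26.5−24.7| + |16.8−13.4| = 1.8 + 3.4 = 5.2
d(Q, Mast 6) = |26.5−38.7| + |16.8−15.6| = 12.2 + 1.2 = 13.4
d(Q, Mast 7) = |26.5−34.7| + |16.8−32.7| = 8.2 + 15.9 = 24.1
The smallest is to Mast 5, so Q lies in the Voronoi region of Mast 5.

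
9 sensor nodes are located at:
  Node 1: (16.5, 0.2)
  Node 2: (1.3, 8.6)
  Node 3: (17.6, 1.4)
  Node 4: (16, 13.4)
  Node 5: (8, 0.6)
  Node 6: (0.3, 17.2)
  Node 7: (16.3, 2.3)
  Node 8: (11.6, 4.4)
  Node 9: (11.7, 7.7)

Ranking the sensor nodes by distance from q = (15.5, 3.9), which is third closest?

Compare squared distances (the ordering matches that of the actual distances):
d²(q, Node 1) = (15.5−16.5)² + (3.9−0.2)² = 1 + 13.69 = 14.69
d²(q, Node 2) = (15.5−1.3)² + (3.9−8.6)² = 201.64 + 22.09 = 223.73
d²(q, Node 3) = (15.5−17.6)² + (3.9−1.4)² = 4.41 + 6.25 = 10.66
d²(q, Node 4) = (15.5−16)² + (3.9−13.4)² = 0.25 + 90.25 = 90.5
d²(q, Node 5) = (15.5−8)² + (3.9−0.6)² = 56.25 + 10.89 = 67.14
d²(q, Node 6) = (15.5−0.3)² + (3.9−17.2)² = 231.04 + 176.89 = 407.93
d²(q, Node 7) = (15.5−16.3)² + (3.9−2.3)² = 0.64 + 2.56 = 3.2
d²(q, Node 8) = (15.5−11.6)² + (3.9−4.4)² = 15.21 + 0.25 = 15.46
d²(q, Node 9) = (15.5−11.7)² + (3.9−7.7)² = 14.44 + 14.44 = 28.88
Sorted ascending: Node 7, Node 3, Node 1, Node 8, … — the third-nearest is Node 1.

Node 1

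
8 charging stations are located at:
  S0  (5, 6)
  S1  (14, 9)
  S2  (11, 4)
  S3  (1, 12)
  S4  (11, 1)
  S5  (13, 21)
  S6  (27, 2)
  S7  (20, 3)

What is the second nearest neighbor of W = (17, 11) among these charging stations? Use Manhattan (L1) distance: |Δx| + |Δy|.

S7

d(W,S0) = 12 + 5 = 17
d(W,S1) = 3 + 2 = 5
d(W,S2) = 6 + 7 = 13
d(W,S3) = 16 + 1 = 17
d(W,S4) = 6 + 10 = 16
d(W,S5) = 4 + 10 = 14
d(W,S6) = 10 + 9 = 19
d(W,S7) = 3 + 8 = 11
Sorted ascending: S1, S7, S2, … — the second-nearest is S7.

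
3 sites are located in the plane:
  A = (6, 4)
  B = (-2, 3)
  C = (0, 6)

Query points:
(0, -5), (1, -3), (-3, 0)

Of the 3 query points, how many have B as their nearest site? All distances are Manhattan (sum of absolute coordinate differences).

(0, -5) — d to each: A:15, B:10, C:11 → nearest is B
(1, -3) — d to each: A:12, B:9, C:10 → nearest is B
(-3, 0) — d to each: A:13, B:4, C:9 → nearest is B
3 of the 3 points have B as nearest.

3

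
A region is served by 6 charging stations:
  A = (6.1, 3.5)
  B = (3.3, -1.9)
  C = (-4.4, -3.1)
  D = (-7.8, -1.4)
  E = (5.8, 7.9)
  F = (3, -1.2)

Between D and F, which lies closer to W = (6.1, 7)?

Compare squared distances:
|WD|² = (6.1−(-7.8))² + (7−(-1.4))² = 193.21 + 70.56 = 263.77
|WF|² = (6.1−3)² + (7−(-1.2))² = 9.61 + 67.24 = 76.85
263.77 > 76.85, so F is closer.

F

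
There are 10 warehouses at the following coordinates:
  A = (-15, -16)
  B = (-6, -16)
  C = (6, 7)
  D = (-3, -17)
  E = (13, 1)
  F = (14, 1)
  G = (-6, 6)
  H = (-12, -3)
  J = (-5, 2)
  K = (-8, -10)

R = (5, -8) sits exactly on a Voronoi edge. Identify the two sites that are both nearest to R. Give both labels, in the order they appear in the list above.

D and E

Squared distances from R to each site:
|RA|² = 400 + 64 = 464
|RB|² = 121 + 64 = 185
|RC|² = 1 + 225 = 226
|RD|² = 64 + 81 = 145
|RE|² = 64 + 81 = 145
|RF|² = 81 + 81 = 162
|RG|² = 121 + 196 = 317
|RH|² = 289 + 25 = 314
|RJ|² = 100 + 100 = 200
|RK|² = 169 + 4 = 173
R is equidistant from D and E (both at squared distance 145), and every other site is strictly farther — so R lies on the D–E Voronoi edge.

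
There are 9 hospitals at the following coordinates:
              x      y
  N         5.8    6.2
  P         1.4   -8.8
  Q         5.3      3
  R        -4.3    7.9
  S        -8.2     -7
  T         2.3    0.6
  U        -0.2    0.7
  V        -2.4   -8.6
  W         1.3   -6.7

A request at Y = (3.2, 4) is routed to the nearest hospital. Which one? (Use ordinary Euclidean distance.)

Q

Compare squared distances (the ordering matches that of the actual distances):
|YN|² = (3.2−5.8)² + (4−6.2)² = 6.76 + 4.84 = 11.6
|YP|² = (3.2−1.4)² + (4−(-8.8))² = 3.24 + 163.84 = 167.08
|YQ|² = (3.2−5.3)² + (4−3)² = 4.41 + 1 = 5.41
|YR|² = (3.2−(-4.3))² + (4−7.9)² = 56.25 + 15.21 = 71.46
|YS|² = (3.2−(-8.2))² + (4−(-7))² = 129.96 + 121 = 250.96
|YT|² = (3.2−2.3)² + (4−0.6)² = 0.81 + 11.56 = 12.37
|YU|² = (3.2−(-0.2))² + (4−0.7)² = 11.56 + 10.89 = 22.45
|YV|² = (3.2−(-2.4))² + (4−(-8.6))² = 31.36 + 158.76 = 190.12
|YW|² = (3.2−1.3)² + (4−(-6.7))² = 3.61 + 114.49 = 118.1
The smallest is to Q, so Y lies in the Voronoi region of Q.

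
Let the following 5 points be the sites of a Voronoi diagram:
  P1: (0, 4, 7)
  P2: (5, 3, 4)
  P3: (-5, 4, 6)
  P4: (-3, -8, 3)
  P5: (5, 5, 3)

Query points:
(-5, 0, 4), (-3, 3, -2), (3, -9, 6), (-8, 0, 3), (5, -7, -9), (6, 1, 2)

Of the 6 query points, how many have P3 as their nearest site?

3

(-5, 0, 4) — d² to each: P1:50, P2:109, P3:20, P4:69, P5:126 → nearest is P3
(-3, 3, -2) — d² to each: P1:91, P2:100, P3:69, P4:146, P5:93 → nearest is P3
(3, -9, 6) — d² to each: P1:179, P2:152, P3:233, P4:46, P5:209 → nearest is P4
(-8, 0, 3) — d² to each: P1:96, P2:179, P3:34, P4:89, P5:194 → nearest is P3
(5, -7, -9) — d² to each: P1:402, P2:269, P3:446, P4:209, P5:288 → nearest is P4
(6, 1, 2) — d² to each: P1:70, P2:9, P3:146, P4:163, P5:18 → nearest is P2
3 of the 6 points have P3 as nearest.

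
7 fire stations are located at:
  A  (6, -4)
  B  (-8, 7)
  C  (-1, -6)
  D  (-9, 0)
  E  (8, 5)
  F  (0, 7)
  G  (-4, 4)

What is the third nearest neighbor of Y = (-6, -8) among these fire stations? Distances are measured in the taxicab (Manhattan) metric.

G

d(Y,A) = |-6−6| + |-8−(-4)| = 12 + 4 = 16
d(Y,B) = |-6−(-8)| + |-8−7| = 2 + 15 = 17
d(Y,C) = |-6−(-1)| + |-8−(-6)| = 5 + 2 = 7
d(Y,D) = |-6−(-9)| + |-8−0| = 3 + 8 = 11
d(Y,E) = |-6−8| + |-8−5| = 14 + 13 = 27
d(Y,F) = |-6−0| + |-8−7| = 6 + 15 = 21
d(Y,G) = |-6−(-4)| + |-8−4| = 2 + 12 = 14
Sorted ascending: C, D, G, A, … — the third-nearest is G.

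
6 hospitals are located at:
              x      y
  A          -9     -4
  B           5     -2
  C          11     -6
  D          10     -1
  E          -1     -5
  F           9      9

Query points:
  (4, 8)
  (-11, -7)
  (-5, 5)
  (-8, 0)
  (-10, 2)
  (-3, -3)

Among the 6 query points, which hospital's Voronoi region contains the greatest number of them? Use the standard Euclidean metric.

(4, 8) — d² to each: A:313, B:101, C:245, D:117, E:194, F:26 → nearest is F
(-11, -7) — d² to each: A:13, B:281, C:485, D:477, E:104, F:656 → nearest is A
(-5, 5) — d² to each: A:97, B:149, C:377, D:261, E:116, F:212 → nearest is A
(-8, 0) — d² to each: A:17, B:173, C:397, D:325, E:74, F:370 → nearest is A
(-10, 2) — d² to each: A:37, B:241, C:505, D:409, E:130, F:410 → nearest is A
(-3, -3) — d² to each: A:37, B:65, C:205, D:173, E:8, F:288 → nearest is E
Tally — A:4, E:1, F:1. A captures the most (4).

A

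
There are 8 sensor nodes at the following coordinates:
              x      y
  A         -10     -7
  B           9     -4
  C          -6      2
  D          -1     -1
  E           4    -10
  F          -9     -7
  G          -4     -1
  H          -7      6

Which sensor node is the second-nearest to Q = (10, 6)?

Compare squared distances (the ordering matches that of the actual distances):
|QA|² = (10−(-10))² + (6−(-7))² = 400 + 169 = 569
|QB|² = (10−9)² + (6−(-4))² = 1 + 100 = 101
|QC|² = (10−(-6))² + (6−2)² = 256 + 16 = 272
|QD|² = (10−(-1))² + (6−(-1))² = 121 + 49 = 170
|QE|² = (10−4)² + (6−(-10))² = 36 + 256 = 292
|QF|² = (10−(-9))² + (6−(-7))² = 361 + 169 = 530
|QG|² = (10−(-4))² + (6−(-1))² = 196 + 49 = 245
|QH|² = (10−(-7))² + (6−6)² = 289 + 0 = 289
Sorted ascending: B, D, G, … — the second-nearest is D.

D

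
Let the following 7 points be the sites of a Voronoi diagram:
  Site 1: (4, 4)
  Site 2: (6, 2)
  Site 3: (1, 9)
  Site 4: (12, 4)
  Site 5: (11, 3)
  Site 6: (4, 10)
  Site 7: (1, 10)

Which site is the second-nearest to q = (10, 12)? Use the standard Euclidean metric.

Compare squared distances (the ordering matches that of the actual distances):
d²(q, Site 1) = (10−4)² + (12−4)² = 36 + 64 = 100
d²(q, Site 2) = (10−6)² + (12−2)² = 16 + 100 = 116
d²(q, Site 3) = (10−1)² + (12−9)² = 81 + 9 = 90
d²(q, Site 4) = (10−12)² + (12−4)² = 4 + 64 = 68
d²(q, Site 5) = (10−11)² + (12−3)² = 1 + 81 = 82
d²(q, Site 6) = (10−4)² + (12−10)² = 36 + 4 = 40
d²(q, Site 7) = (10−1)² + (12−10)² = 81 + 4 = 85
Sorted ascending: Site 6, Site 4, Site 5, … — the second-nearest is Site 4.

Site 4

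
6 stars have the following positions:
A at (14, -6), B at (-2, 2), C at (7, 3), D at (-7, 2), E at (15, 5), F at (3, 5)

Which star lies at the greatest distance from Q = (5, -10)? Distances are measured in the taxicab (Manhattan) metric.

E

d(Q,A) = |5−14| + |-10−(-6)| = 9 + 4 = 13
d(Q,B) = |5−(-2)| + |-10−2| = 7 + 12 = 19
d(Q,C) = |5−7| + |-10−3| = 2 + 13 = 15
d(Q,D) = |5−(-7)| + |-10−2| = 12 + 12 = 24
d(Q,E) = |5−15| + |-10−5| = 10 + 15 = 25
d(Q,F) = |5−3| + |-10−5| = 2 + 15 = 17
The largest is to E.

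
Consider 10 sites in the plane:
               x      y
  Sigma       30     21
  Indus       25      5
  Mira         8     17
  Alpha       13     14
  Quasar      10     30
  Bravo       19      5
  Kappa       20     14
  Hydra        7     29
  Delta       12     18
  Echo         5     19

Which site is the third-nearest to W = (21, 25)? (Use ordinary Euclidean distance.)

Delta

Compare squared distances (the ordering matches that of the actual distances):
d²(W, Sigma) = 81 + 16 = 97
d²(W, Indus) = 16 + 400 = 416
d²(W, Mira) = 169 + 64 = 233
d²(W, Alpha) = 64 + 121 = 185
d²(W, Quasar) = 121 + 25 = 146
d²(W, Bravo) = 4 + 400 = 404
d²(W, Kappa) = 1 + 121 = 122
d²(W, Hydra) = 196 + 16 = 212
d²(W, Delta) = 81 + 49 = 130
d²(W, Echo) = 256 + 36 = 292
Sorted ascending: Sigma, Kappa, Delta, Quasar, … — the third-nearest is Delta.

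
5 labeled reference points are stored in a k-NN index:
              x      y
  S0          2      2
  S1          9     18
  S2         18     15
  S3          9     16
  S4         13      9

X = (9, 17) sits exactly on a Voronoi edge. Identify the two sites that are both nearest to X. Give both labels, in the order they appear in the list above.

S1 and S3

Squared distances from X to each site:
|XS0|² = (9−2)² + (17−2)² = 49 + 225 = 274
|XS1|² = (9−9)² + (17−18)² = 0 + 1 = 1
|XS2|² = (9−18)² + (17−15)² = 81 + 4 = 85
|XS3|² = (9−9)² + (17−16)² = 0 + 1 = 1
|XS4|² = (9−13)² + (17−9)² = 16 + 64 = 80
X is equidistant from S1 and S3 (both at squared distance 1), and every other site is strictly farther — so X lies on the S1–S3 Voronoi edge.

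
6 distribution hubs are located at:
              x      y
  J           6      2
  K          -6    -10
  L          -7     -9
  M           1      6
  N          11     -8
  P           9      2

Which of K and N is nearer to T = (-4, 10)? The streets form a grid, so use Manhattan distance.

d(T,K) = |-4−(-6)| + |10−(-10)| = 2 + 20 = 22
d(T,N) = |-4−11| + |10−(-8)| = 15 + 18 = 33
22 < 33, so K is closer.

K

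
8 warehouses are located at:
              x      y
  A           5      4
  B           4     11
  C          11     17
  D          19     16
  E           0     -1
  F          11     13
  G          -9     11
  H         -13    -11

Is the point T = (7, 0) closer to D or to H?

D

Compare squared distances:
|TD|² = (7−19)² + (0−16)² = 144 + 256 = 400
|TH|² = (7−(-13))² + (0−(-11))² = 400 + 121 = 521
400 < 521, so D is closer.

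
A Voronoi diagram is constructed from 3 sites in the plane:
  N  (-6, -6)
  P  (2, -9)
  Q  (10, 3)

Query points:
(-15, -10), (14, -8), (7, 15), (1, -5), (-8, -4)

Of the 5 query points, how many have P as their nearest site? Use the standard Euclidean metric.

1

(-15, -10) — d² to each: N:97, P:290, Q:794 → nearest is N
(14, -8) — d² to each: N:404, P:145, Q:137 → nearest is Q
(7, 15) — d² to each: N:610, P:601, Q:153 → nearest is Q
(1, -5) — d² to each: N:50, P:17, Q:145 → nearest is P
(-8, -4) — d² to each: N:8, P:125, Q:373 → nearest is N
1 of the 5 points has P as nearest.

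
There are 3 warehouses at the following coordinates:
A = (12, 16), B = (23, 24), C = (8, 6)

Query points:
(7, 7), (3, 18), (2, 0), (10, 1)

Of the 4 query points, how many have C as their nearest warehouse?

3

(7, 7) — d² to each: A:106, B:545, C:2 → nearest is C
(3, 18) — d² to each: A:85, B:436, C:169 → nearest is A
(2, 0) — d² to each: A:356, B:1017, C:72 → nearest is C
(10, 1) — d² to each: A:229, B:698, C:29 → nearest is C
3 of the 4 points have C as nearest.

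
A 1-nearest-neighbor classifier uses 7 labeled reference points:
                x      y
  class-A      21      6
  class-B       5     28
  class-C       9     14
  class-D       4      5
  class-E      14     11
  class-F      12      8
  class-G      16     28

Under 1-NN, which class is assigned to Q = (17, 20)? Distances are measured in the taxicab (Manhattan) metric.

class-G

d(Q, class-A) = |17−21| + |20−6| = 4 + 14 = 18
d(Q, class-B) = |17−5| + |20−28| = 12 + 8 = 20
d(Q, class-C) = |17−9| + |20−14| = 8 + 6 = 14
d(Q, class-D) = |17−4| + |20−5| = 13 + 15 = 28
d(Q, class-E) = |17−14| + |20−11| = 3 + 9 = 12
d(Q, class-F) = |17−12| + |20−8| = 5 + 12 = 17
d(Q, class-G) = |17−16| + |20−28| = 1 + 8 = 9
class-G is nearest.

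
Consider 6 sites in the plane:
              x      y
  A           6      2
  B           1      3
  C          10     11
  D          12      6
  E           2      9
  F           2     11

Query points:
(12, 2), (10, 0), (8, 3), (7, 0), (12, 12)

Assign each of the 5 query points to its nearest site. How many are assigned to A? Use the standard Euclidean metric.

3

(12, 2) — d² to each: A:36, B:122, C:85, D:16, E:149, F:181 → nearest is D
(10, 0) — d² to each: A:20, B:90, C:121, D:40, E:145, F:185 → nearest is A
(8, 3) — d² to each: A:5, B:49, C:68, D:25, E:72, F:100 → nearest is A
(7, 0) — d² to each: A:5, B:45, C:130, D:61, E:106, F:146 → nearest is A
(12, 12) — d² to each: A:136, B:202, C:5, D:36, E:109, F:101 → nearest is C
3 of the 5 points have A as nearest.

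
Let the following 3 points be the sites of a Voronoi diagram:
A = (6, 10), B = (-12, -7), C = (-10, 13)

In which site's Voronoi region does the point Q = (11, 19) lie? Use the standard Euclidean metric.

Since √ is increasing, it suffices to compare squared distances:
|QA|² = 25 + 81 = 106
|QB|² = 529 + 676 = 1205
|QC|² = 441 + 36 = 477
The smallest is to A, so Q lies in the Voronoi region of A.

A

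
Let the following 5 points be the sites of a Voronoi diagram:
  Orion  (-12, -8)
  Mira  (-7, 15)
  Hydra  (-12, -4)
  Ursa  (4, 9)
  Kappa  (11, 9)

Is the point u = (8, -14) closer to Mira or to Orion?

Orion

Compare squared distances:
d²(u, Mira) = (8−(-7))² + (-14−15)² = 225 + 841 = 1066
d²(u, Orion) = (8−(-12))² + (-14−(-8))² = 400 + 36 = 436
1066 > 436, so Orion is closer.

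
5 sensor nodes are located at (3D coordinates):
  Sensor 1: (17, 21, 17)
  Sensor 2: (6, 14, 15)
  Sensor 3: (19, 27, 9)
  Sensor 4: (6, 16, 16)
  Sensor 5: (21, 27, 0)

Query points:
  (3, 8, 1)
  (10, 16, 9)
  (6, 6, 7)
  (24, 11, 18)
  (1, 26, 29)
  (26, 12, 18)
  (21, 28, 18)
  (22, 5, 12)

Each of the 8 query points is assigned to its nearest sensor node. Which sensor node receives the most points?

(3, 8, 1) — d² to each: Sensor 1:621, Sensor 2:241, Sensor 3:681, Sensor 4:298, Sensor 5:686 → nearest is Sensor 2
(10, 16, 9) — d² to each: Sensor 1:138, Sensor 2:56, Sensor 3:202, Sensor 4:65, Sensor 5:323 → nearest is Sensor 2
(6, 6, 7) — d² to each: Sensor 1:446, Sensor 2:128, Sensor 3:614, Sensor 4:181, Sensor 5:715 → nearest is Sensor 2
(24, 11, 18) — d² to each: Sensor 1:150, Sensor 2:342, Sensor 3:362, Sensor 4:353, Sensor 5:589 → nearest is Sensor 1
(1, 26, 29) — d² to each: Sensor 1:425, Sensor 2:365, Sensor 3:725, Sensor 4:294, Sensor 5:1242 → nearest is Sensor 4
(26, 12, 18) — d² to each: Sensor 1:163, Sensor 2:413, Sensor 3:355, Sensor 4:420, Sensor 5:574 → nearest is Sensor 1
(21, 28, 18) — d² to each: Sensor 1:66, Sensor 2:430, Sensor 3:86, Sensor 4:373, Sensor 5:325 → nearest is Sensor 1
(22, 5, 12) — d² to each: Sensor 1:306, Sensor 2:346, Sensor 3:502, Sensor 4:393, Sensor 5:629 → nearest is Sensor 1
Tally — Sensor 1:4, Sensor 2:3, Sensor 4:1. Sensor 1 captures the most (4).

Sensor 1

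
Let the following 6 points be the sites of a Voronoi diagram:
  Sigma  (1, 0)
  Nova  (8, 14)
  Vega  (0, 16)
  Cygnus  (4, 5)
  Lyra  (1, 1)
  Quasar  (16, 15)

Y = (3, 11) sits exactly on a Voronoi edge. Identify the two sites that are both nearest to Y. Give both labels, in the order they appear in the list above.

Nova and Vega

Squared distances from Y to each site:
d²(Y, Sigma) = (3−1)² + (11−0)² = 4 + 121 = 125
d²(Y, Nova) = (3−8)² + (11−14)² = 25 + 9 = 34
d²(Y, Vega) = (3−0)² + (11−16)² = 9 + 25 = 34
d²(Y, Cygnus) = (3−4)² + (11−5)² = 1 + 36 = 37
d²(Y, Lyra) = (3−1)² + (11−1)² = 4 + 100 = 104
d²(Y, Quasar) = (3−16)² + (11−15)² = 169 + 16 = 185
Y is equidistant from Nova and Vega (both at squared distance 34), and every other site is strictly farther — so Y lies on the Nova–Vega Voronoi edge.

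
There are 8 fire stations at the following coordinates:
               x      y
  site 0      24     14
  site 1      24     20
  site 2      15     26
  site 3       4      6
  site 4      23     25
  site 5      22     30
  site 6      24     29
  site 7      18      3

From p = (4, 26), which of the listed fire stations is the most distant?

Compare squared distances (the ordering matches that of the actual distances):
d²(p, site 0) = 400 + 144 = 544
d²(p, site 1) = 400 + 36 = 436
d²(p, site 2) = 121 + 0 = 121
d²(p, site 3) = 0 + 400 = 400
d²(p, site 4) = 361 + 1 = 362
d²(p, site 5) = 324 + 16 = 340
d²(p, site 6) = 400 + 9 = 409
d²(p, site 7) = 196 + 529 = 725
The largest is to site 7.

site 7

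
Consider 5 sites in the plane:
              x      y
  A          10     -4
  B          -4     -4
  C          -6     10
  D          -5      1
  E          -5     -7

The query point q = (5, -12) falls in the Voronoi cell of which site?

A

Compare squared distances (the ordering matches that of the actual distances):
|qA|² = (5−10)² + (-12−(-4))² = 25 + 64 = 89
|qB|² = (5−(-4))² + (-12−(-4))² = 81 + 64 = 145
|qC|² = (5−(-6))² + (-12−10)² = 121 + 484 = 605
|qD|² = (5−(-5))² + (-12−1)² = 100 + 169 = 269
|qE|² = (5−(-5))² + (-12−(-7))² = 100 + 25 = 125
A is nearest.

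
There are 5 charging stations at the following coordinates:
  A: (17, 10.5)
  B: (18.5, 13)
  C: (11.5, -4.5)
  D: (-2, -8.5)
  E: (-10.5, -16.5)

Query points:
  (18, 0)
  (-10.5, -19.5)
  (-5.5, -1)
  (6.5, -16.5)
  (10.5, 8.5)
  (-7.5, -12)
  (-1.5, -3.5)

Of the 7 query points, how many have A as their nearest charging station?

(18, 0) — d² to each: A:111.25, B:169.25, C:62.5, D:472.25, E:1084.5 → nearest is C
(-10.5, -19.5) — d² to each: A:1656.25, B:1897.25, C:709, D:193.25, E:9 → nearest is E
(-5.5, -1) — d² to each: A:638.5, B:772, C:301.25, D:68.5, E:265.25 → nearest is D
(6.5, -16.5) — d² to each: A:839.25, B:1014.25, C:169, D:136.25, E:289 → nearest is D
(10.5, 8.5) — d² to each: A:46.25, B:84.25, C:170, D:445.25, E:1066 → nearest is A
(-7.5, -12) — d² to each: A:1106.5, B:1301, C:417.25, D:42.5, E:29.25 → nearest is E
(-1.5, -3.5) — d² to each: A:538.25, B:672.25, C:170, D:25.25, E:250 → nearest is D
1 of the 7 points has A as nearest.

1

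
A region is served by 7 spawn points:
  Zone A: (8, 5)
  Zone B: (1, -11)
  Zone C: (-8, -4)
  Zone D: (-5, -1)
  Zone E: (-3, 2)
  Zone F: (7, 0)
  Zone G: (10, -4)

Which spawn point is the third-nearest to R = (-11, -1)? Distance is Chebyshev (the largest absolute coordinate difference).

Zone E

d(R, Zone A) = max(19, 6) = 19
d(R, Zone B) = max(12, 10) = 12
d(R, Zone C) = max(3, 3) = 3
d(R, Zone D) = max(6, 0) = 6
d(R, Zone E) = max(8, 3) = 8
d(R, Zone F) = max(18, 1) = 18
d(R, Zone G) = max(21, 3) = 21
Sorted ascending: Zone C, Zone D, Zone E, Zone B, … — the third-nearest is Zone E.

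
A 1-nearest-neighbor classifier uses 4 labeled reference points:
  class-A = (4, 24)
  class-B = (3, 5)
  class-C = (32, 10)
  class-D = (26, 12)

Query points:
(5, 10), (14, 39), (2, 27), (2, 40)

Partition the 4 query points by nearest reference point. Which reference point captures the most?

(5, 10) — d² to each: class-A:197, class-B:29, class-C:729, class-D:445 → nearest is class-B
(14, 39) — d² to each: class-A:325, class-B:1277, class-C:1165, class-D:873 → nearest is class-A
(2, 27) — d² to each: class-A:13, class-B:485, class-C:1189, class-D:801 → nearest is class-A
(2, 40) — d² to each: class-A:260, class-B:1226, class-C:1800, class-D:1360 → nearest is class-A
Tally — class-A:3, class-B:1. class-A captures the most (3).

class-A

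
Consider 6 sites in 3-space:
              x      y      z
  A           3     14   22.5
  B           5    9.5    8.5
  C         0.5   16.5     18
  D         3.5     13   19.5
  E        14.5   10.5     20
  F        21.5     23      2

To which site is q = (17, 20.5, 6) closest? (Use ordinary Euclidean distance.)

Since √ is increasing, it suffices to compare squared distances:
|qA|² = (17−3)² + (20.5−14)² + (6−22.5)² = 196 + 42.25 + 272.25 = 510.5
|qB|² = (17−5)² + (20.5−9.5)² + (6−8.5)² = 144 + 121 + 6.25 = 271.25
|qC|² = (17−0.5)² + (20.5−16.5)² + (6−18)² = 272.25 + 16 + 144 = 432.25
|qD|² = (17−3.5)² + (20.5−13)² + (6−19.5)² = 182.25 + 56.25 + 182.25 = 420.75
|qE|² = (17−14.5)² + (20.5−10.5)² + (6−20)² = 6.25 + 100 + 196 = 302.25
|qF|² = (17−21.5)² + (20.5−23)² + (6−2)² = 20.25 + 6.25 + 16 = 42.5
The smallest is to F, so q lies in the Voronoi region of F.

F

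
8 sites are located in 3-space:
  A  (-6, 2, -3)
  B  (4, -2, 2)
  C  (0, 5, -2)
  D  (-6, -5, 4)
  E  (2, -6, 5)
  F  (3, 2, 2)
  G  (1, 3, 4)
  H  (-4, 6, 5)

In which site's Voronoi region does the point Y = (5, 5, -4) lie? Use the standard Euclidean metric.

C

Since √ is increasing, it suffices to compare squared distances:
|YA|² = (5−(-6))² + (5−2)² + (-4−(-3))² = 121 + 9 + 1 = 131
|YB|² = (5−4)² + (5−(-2))² + (-4−2)² = 1 + 49 + 36 = 86
|YC|² = (5−0)² + (5−5)² + (-4−(-2))² = 25 + 0 + 4 = 29
|YD|² = (5−(-6))² + (5−(-5))² + (-4−4)² = 121 + 100 + 64 = 285
|YE|² = (5−2)² + (5−(-6))² + (-4−5)² = 9 + 121 + 81 = 211
|YF|² = (5−3)² + (5−2)² + (-4−2)² = 4 + 9 + 36 = 49
|YG|² = (5−1)² + (5−3)² + (-4−4)² = 16 + 4 + 64 = 84
|YH|² = (5−(-4))² + (5−6)² + (-4−5)² = 81 + 1 + 81 = 163
The smallest is to C, so Y lies in the Voronoi region of C.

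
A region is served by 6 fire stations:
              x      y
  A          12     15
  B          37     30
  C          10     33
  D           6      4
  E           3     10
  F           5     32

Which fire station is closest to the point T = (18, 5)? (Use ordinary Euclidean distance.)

Compare squared distances (the ordering matches that of the actual distances):
|TA|² = (18−12)² + (5−15)² = 36 + 100 = 136
|TB|² = (18−37)² + (5−30)² = 361 + 625 = 986
|TC|² = (18−10)² + (5−33)² = 64 + 784 = 848
|TD|² = (18−6)² + (5−4)² = 144 + 1 = 145
|TE|² = (18−3)² + (5−10)² = 225 + 25 = 250
|TF|² = (18−5)² + (5−32)² = 169 + 729 = 898
A is nearest.

A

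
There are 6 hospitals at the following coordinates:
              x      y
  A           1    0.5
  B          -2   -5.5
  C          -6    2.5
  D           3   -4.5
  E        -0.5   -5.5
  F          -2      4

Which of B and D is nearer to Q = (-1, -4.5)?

B

Compare squared distances:
|QB|² = (-1−(-2))² + (-4.5−(-5.5))² = 1 + 1 = 2
|QD|² = (-1−3)² + (-4.5−(-4.5))² = 16 + 0 = 16
2 < 16, so B is closer.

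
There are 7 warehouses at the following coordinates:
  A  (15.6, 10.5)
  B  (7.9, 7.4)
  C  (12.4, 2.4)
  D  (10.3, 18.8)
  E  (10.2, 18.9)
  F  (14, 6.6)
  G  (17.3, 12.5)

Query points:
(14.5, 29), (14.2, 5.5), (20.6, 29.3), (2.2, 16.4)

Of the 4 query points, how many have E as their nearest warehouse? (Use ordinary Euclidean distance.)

3

(14.5, 29) — d² to each: A:343.46, B:510.12, C:711.97, D:121.68, E:120.5, F:502.01, G:280.09 → nearest is E
(14.2, 5.5) — d² to each: A:26.96, B:43.3, C:12.85, D:192.1, E:195.56, F:1.25, G:58.61 → nearest is F
(20.6, 29.3) — d² to each: A:378.44, B:640.9, C:790.85, D:216.34, E:216.32, F:558.85, G:293.13 → nearest is E
(2.2, 16.4) — d² to each: A:214.37, B:113.49, C:300.04, D:71.37, E:70.25, F:235.28, G:243.22 → nearest is E
3 of the 4 points have E as nearest.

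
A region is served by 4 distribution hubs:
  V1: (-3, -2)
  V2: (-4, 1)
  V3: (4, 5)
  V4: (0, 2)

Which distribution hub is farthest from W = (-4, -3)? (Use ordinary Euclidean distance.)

Compare squared distances (the ordering matches that of the actual distances):
|WV1|² = (-4−(-3))² + (-3−(-2))² = 1 + 1 = 2
|WV2|² = (-4−(-4))² + (-3−1)² = 0 + 16 = 16
|WV3|² = (-4−4)² + (-3−5)² = 64 + 64 = 128
|WV4|² = (-4−0)² + (-3−2)² = 16 + 25 = 41
The largest is to V3.

V3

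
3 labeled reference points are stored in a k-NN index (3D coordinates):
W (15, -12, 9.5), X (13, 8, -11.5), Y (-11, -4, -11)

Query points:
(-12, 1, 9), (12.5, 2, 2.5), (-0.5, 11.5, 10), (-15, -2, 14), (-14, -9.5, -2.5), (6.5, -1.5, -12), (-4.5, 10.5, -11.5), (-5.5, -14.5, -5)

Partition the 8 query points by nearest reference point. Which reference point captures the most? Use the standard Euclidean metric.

(-12, 1, 9) — d² to each: W:898.25, X:1094.25, Y:426 → nearest is Y
(12.5, 2, 2.5) — d² to each: W:251.25, X:232.25, Y:770.5 → nearest is X
(-0.5, 11.5, 10) — d² to each: W:792.75, X:656.75, Y:791.5 → nearest is X
(-15, -2, 14) — d² to each: W:1020.25, X:1534.25, Y:645 → nearest is Y
(-14, -9.5, -2.5) — d² to each: W:991.25, X:1116.25, Y:111.5 → nearest is Y
(6.5, -1.5, -12) — d² to each: W:644.75, X:132.75, Y:313.5 → nearest is X
(-4.5, 10.5, -11.5) — d² to each: W:1327.5, X:312.5, Y:252.75 → nearest is Y
(-5.5, -14.5, -5) — d² to each: W:636.75, X:890.75, Y:176.5 → nearest is Y
Tally — X:3, Y:5. Y captures the most (5).

Y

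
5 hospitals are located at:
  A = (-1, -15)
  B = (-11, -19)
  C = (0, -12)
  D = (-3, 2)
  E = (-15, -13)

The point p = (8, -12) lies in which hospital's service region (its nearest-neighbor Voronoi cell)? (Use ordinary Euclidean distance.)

C

Squared Euclidean distances:
|pA|² = 81 + 9 = 90
|pB|² = 361 + 49 = 410
|pC|² = 64 + 0 = 64
|pD|² = 121 + 196 = 317
|pE|² = 529 + 1 = 530
The smallest is to C, so p lies in the Voronoi region of C.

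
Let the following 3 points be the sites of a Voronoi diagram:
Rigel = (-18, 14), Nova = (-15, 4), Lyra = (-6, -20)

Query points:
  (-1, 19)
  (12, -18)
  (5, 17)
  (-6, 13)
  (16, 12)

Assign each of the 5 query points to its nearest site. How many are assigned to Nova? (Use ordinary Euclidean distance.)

1

(-1, 19) — d² to each: Rigel:314, Nova:421, Lyra:1546 → nearest is Rigel
(12, -18) — d² to each: Rigel:1924, Nova:1213, Lyra:328 → nearest is Lyra
(5, 17) — d² to each: Rigel:538, Nova:569, Lyra:1490 → nearest is Rigel
(-6, 13) — d² to each: Rigel:145, Nova:162, Lyra:1089 → nearest is Rigel
(16, 12) — d² to each: Rigel:1160, Nova:1025, Lyra:1508 → nearest is Nova
1 of the 5 points has Nova as nearest.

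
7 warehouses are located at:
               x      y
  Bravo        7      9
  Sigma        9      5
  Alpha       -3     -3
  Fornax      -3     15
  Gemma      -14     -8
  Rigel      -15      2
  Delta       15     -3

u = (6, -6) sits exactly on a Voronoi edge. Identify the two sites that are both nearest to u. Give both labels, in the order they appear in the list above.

Squared distances from u to each site:
d²(u, Bravo) = 1 + 225 = 226
d²(u, Sigma) = 9 + 121 = 130
d²(u, Alpha) = 81 + 9 = 90
d²(u, Fornax) = 81 + 441 = 522
d²(u, Gemma) = 400 + 4 = 404
d²(u, Rigel) = 441 + 64 = 505
d²(u, Delta) = 81 + 9 = 90
u is equidistant from Alpha and Delta (both at squared distance 90), and every other site is strictly farther — so u lies on the Alpha–Delta Voronoi edge.

Alpha and Delta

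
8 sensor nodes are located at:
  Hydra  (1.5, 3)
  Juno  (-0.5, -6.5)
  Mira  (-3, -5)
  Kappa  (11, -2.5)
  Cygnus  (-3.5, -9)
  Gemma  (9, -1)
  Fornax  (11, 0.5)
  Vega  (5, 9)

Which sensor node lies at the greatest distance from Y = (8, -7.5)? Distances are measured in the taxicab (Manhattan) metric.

d(Y, Hydra) = 6.5 + 10.5 = 17
d(Y, Juno) = 8.5 + 1 = 9.5
d(Y, Mira) = 11 + 2.5 = 13.5
d(Y, Kappa) = 3 + 5 = 8
d(Y, Cygnus) = 11.5 + 1.5 = 13
d(Y, Gemma) = 1 + 6.5 = 7.5
d(Y, Fornax) = 3 + 8 = 11
d(Y, Vega) = 3 + 16.5 = 19.5
The largest is to Vega.

Vega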